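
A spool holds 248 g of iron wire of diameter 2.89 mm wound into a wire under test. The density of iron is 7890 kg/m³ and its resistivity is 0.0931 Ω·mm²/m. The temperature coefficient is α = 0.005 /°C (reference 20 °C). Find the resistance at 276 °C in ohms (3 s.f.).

0.155 Ω

ρ = 0.0931 Ω·mm²/m = 9.31×10^-8 Ω·m
A = π(d/2)² = π(1.4450e-03 m)² = 6.5597e-06 m²
L = m/(density·A) = 0.248/(7890×6.5597e-06) = 4.792 m
R = ρL/A = (9.31×10^-8)(4.792)/(6.5597e-06) = 0.06801 Ω
R(276 °C) = 0.06801 × (1 + 0.005×256) = 0.155 Ω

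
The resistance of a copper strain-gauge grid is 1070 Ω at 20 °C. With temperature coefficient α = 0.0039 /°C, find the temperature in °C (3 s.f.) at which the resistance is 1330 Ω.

82.3 °C

R = R₀(1 + α(T − T₀)) ⇒ T = T₀ + (R/R₀ − 1)/α
T = 20 + (1330/1070 − 1)/0.0039 = 20 + (0.243)/0.0039 = 82.3 °C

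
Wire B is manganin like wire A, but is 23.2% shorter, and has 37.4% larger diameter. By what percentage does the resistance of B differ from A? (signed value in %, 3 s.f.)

-59.3%

R ∝ L/d², so R_B/R_A = (1 − 23.2/100) × (1 + 37.4/100)⁻²
= 0.768 × 0.5297 = 0.4068
(R_B − R_A)/R_A = 0.4068 − 1 = -59.3%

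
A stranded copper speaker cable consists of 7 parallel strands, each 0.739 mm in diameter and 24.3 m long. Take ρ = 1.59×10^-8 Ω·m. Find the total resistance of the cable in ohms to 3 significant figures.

A_strand = π(3.6950e-04 m)² = 4.289e-07 m²
R_strand = ρL/A = (1.59×10^-8)(24.3)/(4.289e-07) = 0.9008 Ω
R_total = R_strand/N = 0.9008/7 = 0.129 Ω

0.129 Ω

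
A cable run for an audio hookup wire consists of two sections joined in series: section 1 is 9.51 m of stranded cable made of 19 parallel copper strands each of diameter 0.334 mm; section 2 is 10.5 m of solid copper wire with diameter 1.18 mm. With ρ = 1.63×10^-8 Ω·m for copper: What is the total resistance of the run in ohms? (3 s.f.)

Section 1: A_strand = π(1.6700e-04)² = 8.762e-08 m²; R₁ = ρL/(N·A_s) = (1.63×10^-8)(9.51)/(19×8.762e-08) = 0.09312 Ω
Section 2: A = π(d/2)² = π(5.9000e-04 m)² = 1.094e-06 m²
R₂ = (1.63×10^-8)(10.5)/(1.094e-06) = 0.1565 Ω
R = R₁ + R₂ = 0.250 Ω

0.250 Ω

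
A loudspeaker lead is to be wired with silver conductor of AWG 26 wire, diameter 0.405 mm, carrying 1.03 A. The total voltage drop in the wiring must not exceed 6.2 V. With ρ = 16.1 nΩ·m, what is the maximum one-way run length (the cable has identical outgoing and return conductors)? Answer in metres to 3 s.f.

ρ = 16.1 nΩ·m = 1.61×10^-8 Ω·m
A = π(0.405/2 mm)² = π(2.0250e-04 m)² = 1.288e-07 m²
L_max = V_max·A/(2·ρI) = (6.2)(1.288e-07)/(2×1.61×10^-8×1.03) = 24.1 m

24.1 m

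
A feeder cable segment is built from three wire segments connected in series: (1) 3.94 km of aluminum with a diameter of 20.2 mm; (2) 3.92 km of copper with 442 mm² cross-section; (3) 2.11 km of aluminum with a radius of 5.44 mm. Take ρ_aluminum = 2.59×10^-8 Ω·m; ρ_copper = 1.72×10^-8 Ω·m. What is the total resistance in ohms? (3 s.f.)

1.06 Ω

Seg 1: A = π(d/2)² = π(1.0100e-02 m)² = 3.205e-04 m²
R_1 = (2.59×10^-8)(3940)/(3.205e-04) = 0.3184 Ω
Seg 2: A = 442 mm² = 4.420e-04 m²
R_2 = (1.72×10^-8)(3920)/(4.420e-04) = 0.1525 Ω
Seg 3: A = πr² = π(5.4400e-03 m)² = 9.297e-05 m²
R_3 = (2.59×10^-8)(2110)/(9.297e-05) = 0.5878 Ω
R_total = R_1 + R_2 + R_3 = 1.06 Ω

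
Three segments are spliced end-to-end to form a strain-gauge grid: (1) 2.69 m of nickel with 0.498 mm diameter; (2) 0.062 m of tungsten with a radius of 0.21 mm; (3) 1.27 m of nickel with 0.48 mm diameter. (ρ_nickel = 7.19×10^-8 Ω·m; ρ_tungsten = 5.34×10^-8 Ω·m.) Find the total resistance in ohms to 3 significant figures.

1.52 Ω

Seg 1: A = π(d/2)² = π(2.4900e-04 m)² = 1.948e-07 m²
R_1 = (7.19×10^-8)(2.69)/(1.948e-07) = 0.993 Ω
Seg 2: A = πr² = π(2.1000e-04 m)² = 1.385e-07 m²
R_2 = (5.34×10^-8)(0.062)/(1.385e-07) = 0.0239 Ω
Seg 3: A = π(d/2)² = π(2.4000e-04 m)² = 1.810e-07 m²
R_3 = (7.19×10^-8)(1.27)/(1.810e-07) = 0.5046 Ω
R_total = R_1 + R_2 + R_3 = 1.52 Ω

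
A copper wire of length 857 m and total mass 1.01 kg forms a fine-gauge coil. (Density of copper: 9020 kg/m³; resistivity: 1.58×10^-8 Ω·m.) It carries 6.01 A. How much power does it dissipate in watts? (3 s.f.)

A = m/(density·L) = 1.01/(9020×857) = 1.3066e-07 m²
R = ρL/A = (1.58×10^-8)(857)/(1.3066e-07) = 103.6 Ω
P = I²R = (6.01)² × 103.6 = 3740 W

3740 W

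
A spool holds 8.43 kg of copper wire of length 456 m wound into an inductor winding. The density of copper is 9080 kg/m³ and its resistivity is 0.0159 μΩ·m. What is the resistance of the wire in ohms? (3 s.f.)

3.56 Ω

ρ = 0.0159 μΩ·m = 1.59×10^-8 Ω·m
A = m/(density·L) = 8.43/(9080×456) = 2.0360e-06 m²
R = ρL/A = (1.59×10^-8)(456)/(2.0360e-06) = 3.56 Ω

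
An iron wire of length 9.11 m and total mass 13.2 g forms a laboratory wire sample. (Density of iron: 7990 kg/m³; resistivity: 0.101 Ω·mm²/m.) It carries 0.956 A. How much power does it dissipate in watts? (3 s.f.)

ρ = 0.101 Ω·mm²/m = 1.01×10^-7 Ω·m
A = m/(density·L) = 0.0132/(7990×9.11) = 1.8135e-07 m²
R = ρL/A = (1.01×10^-7)(9.11)/(1.8135e-07) = 5.074 Ω
P = I²R = (0.956)² × 5.074 = 4.64 W

4.64 W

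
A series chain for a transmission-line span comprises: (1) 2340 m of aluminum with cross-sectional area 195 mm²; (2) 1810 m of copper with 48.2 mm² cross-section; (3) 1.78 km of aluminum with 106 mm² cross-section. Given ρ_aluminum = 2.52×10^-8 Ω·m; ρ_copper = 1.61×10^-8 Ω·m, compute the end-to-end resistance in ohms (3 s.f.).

1.33 Ω

Seg 1: A = 195 mm² = 1.950e-04 m²
R_1 = (2.52×10^-8)(2340)/(1.950e-04) = 0.3024 Ω
Seg 2: A = 48.2 mm² = 4.820e-05 m²
R_2 = (1.61×10^-8)(1810)/(4.820e-05) = 0.6046 Ω
Seg 3: A = 106 mm² = 1.060e-04 m²
R_3 = (2.52×10^-8)(1780)/(1.060e-04) = 0.4232 Ω
R_total = R_1 + R_2 + R_3 = 1.33 Ω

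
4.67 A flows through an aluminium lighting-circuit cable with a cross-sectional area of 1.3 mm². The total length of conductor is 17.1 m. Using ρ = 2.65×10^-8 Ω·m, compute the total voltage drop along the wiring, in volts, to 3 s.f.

1.63 V

A = 1.3 mm² = 1.300e-06 m²
R = ρL/A = (2.65×10^-8)(17.1)/(1.300e-06) = 0.3486 Ω
V = IR = 4.67 × 0.3486 = 1.63 V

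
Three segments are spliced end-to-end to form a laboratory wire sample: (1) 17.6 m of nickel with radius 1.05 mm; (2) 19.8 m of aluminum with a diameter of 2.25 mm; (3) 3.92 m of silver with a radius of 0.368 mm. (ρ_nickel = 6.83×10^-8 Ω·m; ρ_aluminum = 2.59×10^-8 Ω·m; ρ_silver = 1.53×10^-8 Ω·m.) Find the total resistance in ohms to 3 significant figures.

0.617 Ω

Seg 1: A = πr² = π(1.0500e-03 m)² = 3.464e-06 m²
R_1 = (6.83×10^-8)(17.6)/(3.464e-06) = 0.3471 Ω
Seg 2: A = π(d/2)² = π(1.1250e-03 m)² = 3.976e-06 m²
R_2 = (2.59×10^-8)(19.8)/(3.976e-06) = 0.129 Ω
Seg 3: A = πr² = π(3.6800e-04 m)² = 4.254e-07 m²
R_3 = (1.53×10^-8)(3.92)/(4.254e-07) = 0.141 Ω
R_total = R_1 + R_2 + R_3 = 0.617 Ω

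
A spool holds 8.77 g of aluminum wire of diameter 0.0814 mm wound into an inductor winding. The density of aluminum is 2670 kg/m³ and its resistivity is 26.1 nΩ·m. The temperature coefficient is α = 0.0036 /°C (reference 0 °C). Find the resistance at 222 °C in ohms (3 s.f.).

ρ = 26.1 nΩ·m = 2.61×10^-8 Ω·m
A = π(d/2)² = π(4.0700e-05 m)² = 5.2040e-09 m²
L = m/(density·A) = 0.00877/(2670×5.2040e-09) = 631.2 m
R = ρL/A = (2.61×10^-8)(631.2)/(5.2040e-09) = 3166 Ω
R(222 °C) = 3166 × (1 + 0.0036×222) = 5700 Ω

5700 Ω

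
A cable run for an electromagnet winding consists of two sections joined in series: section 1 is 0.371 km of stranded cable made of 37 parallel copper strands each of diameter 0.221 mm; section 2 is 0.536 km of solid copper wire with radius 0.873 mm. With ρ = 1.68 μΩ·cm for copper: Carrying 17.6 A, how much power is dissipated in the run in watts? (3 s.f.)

ρ = 1.68 μΩ·cm = 1.68×10^-8 Ω·m
Section 1: A_strand = π(1.1050e-04)² = 3.836e-08 m²; R₁ = ρL/(N·A_s) = (1.68×10^-8)(371)/(37×3.836e-08) = 4.391 Ω
Section 2: A = πr² = π(8.7300e-04 m)² = 2.394e-06 m²
R₂ = (1.68×10^-8)(536)/(2.394e-06) = 3.761 Ω
R = R₁ + R₂ = 8.152 Ω
P = I²R = (17.6)² × 8.152 = 2530 W

2530 W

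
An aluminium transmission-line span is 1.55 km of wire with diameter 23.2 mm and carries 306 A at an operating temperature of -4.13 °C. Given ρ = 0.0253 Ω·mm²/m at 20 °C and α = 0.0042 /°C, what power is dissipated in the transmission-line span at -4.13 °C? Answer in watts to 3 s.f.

ρ = 0.0253 Ω·mm²/m = 2.53×10^-8 Ω·m
A = π(d/2)² = π(1.1600e-02 m)² = 4.227e-04 m²
R₍20₎ = ρL/A = (2.53×10^-8)(1550)/(4.227e-04) = 0.09277 Ω
R₍-4.13₎ = R₍20₎(1 + αΔT) = 0.09277 × (1 + 0.0042×-24.1) = 0.08336 Ω
P = I²R = (306)² × 0.08336 = 7810 W

7810 W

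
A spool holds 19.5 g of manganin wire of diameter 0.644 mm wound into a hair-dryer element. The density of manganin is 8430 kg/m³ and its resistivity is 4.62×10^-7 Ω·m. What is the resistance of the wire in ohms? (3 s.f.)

10.1 Ω

A = π(d/2)² = π(3.2200e-04 m)² = 3.2573e-07 m²
L = m/(density·A) = 0.0195/(8430×3.2573e-07) = 7.101 m
R = ρL/A = (4.62×10^-7)(7.101)/(3.2573e-07) = 10.1 Ω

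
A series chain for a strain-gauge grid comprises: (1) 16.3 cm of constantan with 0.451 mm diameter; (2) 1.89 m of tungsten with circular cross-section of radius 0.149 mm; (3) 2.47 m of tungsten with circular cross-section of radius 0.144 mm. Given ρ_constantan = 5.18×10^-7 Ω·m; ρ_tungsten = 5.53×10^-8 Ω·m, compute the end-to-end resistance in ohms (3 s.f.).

Seg 1: A = π(d/2)² = π(2.2550e-04 m)² = 1.598e-07 m²
R_1 = (5.18×10^-7)(0.163)/(1.598e-07) = 0.5285 Ω
Seg 2: A = πr² = π(1.4900e-04 m)² = 6.975e-08 m²
R_2 = (5.53×10^-8)(1.89)/(6.975e-08) = 1.499 Ω
Seg 3: A = πr² = π(1.4400e-04 m)² = 6.514e-08 m²
R_3 = (5.53×10^-8)(2.47)/(6.514e-08) = 2.097 Ω
R_total = R_1 + R_2 + R_3 = 4.12 Ω

4.12 Ω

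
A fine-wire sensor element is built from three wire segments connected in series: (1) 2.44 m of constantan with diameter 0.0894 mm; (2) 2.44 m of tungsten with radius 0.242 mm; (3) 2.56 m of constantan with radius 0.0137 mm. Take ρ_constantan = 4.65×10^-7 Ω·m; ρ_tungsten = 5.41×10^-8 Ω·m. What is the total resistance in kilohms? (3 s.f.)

2.20 kΩ

Seg 1: A = π(d/2)² = π(4.4700e-05 m)² = 6.277e-09 m²
R_1 = (4.65×10^-7)(2.44)/(6.277e-09) = 180.7 Ω
Seg 2: A = πr² = π(2.4200e-04 m)² = 1.840e-07 m²
R_2 = (5.41×10^-8)(2.44)/(1.840e-07) = 0.7175 Ω
Seg 3: A = πr² = π(1.3700e-05 m)² = 5.896e-10 m²
R_3 = (4.65×10^-7)(2.56)/(5.896e-10) = 2019 Ω
R_total = R_1 + R_2 + R_3 = 2.20 kΩ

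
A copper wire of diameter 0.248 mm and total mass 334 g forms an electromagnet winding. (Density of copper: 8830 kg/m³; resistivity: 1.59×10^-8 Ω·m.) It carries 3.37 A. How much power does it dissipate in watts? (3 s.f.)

A = π(d/2)² = π(1.2400e-04 m)² = 4.8305e-08 m²
L = m/(density·A) = 0.334/(8830×4.8305e-08) = 783.1 m
R = ρL/A = (1.59×10^-8)(783.1)/(4.8305e-08) = 257.7 Ω
P = I²R = (3.37)² × 257.7 = 2930 W

2930 W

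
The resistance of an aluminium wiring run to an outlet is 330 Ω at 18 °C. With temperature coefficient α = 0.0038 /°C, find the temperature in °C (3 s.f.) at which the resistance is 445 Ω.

R = R₀(1 + α(T − T₀)) ⇒ T = T₀ + (R/R₀ − 1)/α
T = 18 + (445/330 − 1)/0.0038 = 18 + (0.3485)/0.0038 = 110 °C

110 °C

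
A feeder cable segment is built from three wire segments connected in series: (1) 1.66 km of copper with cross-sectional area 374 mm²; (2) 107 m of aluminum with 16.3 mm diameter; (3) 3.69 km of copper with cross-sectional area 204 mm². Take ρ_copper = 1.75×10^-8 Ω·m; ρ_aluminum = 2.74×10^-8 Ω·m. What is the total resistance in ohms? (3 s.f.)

Seg 1: A = 374 mm² = 3.740e-04 m²
R_1 = (1.75×10^-8)(1660)/(3.740e-04) = 0.07767 Ω
Seg 2: A = π(d/2)² = π(8.1500e-03 m)² = 2.087e-04 m²
R_2 = (2.74×10^-8)(107)/(2.087e-04) = 0.01405 Ω
Seg 3: A = 204 mm² = 2.040e-04 m²
R_3 = (1.75×10^-8)(3690)/(2.040e-04) = 0.3165 Ω
R_total = R_1 + R_2 + R_3 = 0.408 Ω

0.408 Ω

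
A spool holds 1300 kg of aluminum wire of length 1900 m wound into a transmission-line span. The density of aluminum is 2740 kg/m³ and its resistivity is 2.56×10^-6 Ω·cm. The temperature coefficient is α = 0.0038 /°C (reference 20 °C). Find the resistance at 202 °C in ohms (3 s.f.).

0.329 Ω

ρ = 2.56×10^-6 Ω·cm = 2.56×10^-8 Ω·m
A = m/(density·L) = 1300/(2740×1900) = 2.4971e-04 m²
R = ρL/A = (2.56×10^-8)(1900)/(2.4971e-04) = 0.1948 Ω
R(202 °C) = 0.1948 × (1 + 0.0038×182) = 0.329 Ω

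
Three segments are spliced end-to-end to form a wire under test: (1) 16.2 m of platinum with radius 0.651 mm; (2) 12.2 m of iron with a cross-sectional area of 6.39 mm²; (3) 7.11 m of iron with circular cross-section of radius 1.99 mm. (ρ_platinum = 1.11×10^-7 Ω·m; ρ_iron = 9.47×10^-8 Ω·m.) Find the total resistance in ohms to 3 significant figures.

Seg 1: A = πr² = π(6.5100e-04 m)² = 1.331e-06 m²
R_1 = (1.11×10^-7)(16.2)/(1.331e-06) = 1.351 Ω
Seg 2: A = 6.39 mm² = 6.390e-06 m²
R_2 = (9.47×10^-8)(12.2)/(6.390e-06) = 0.1808 Ω
Seg 3: A = πr² = π(1.9900e-03 m)² = 1.244e-05 m²
R_3 = (9.47×10^-8)(7.11)/(1.244e-05) = 0.05412 Ω
R_total = R_1 + R_2 + R_3 = 1.59 Ω

1.59 Ω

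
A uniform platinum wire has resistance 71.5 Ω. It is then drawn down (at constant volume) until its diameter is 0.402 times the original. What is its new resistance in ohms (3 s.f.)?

2740 Ω

Volume constant ⇒ L' = L/r² with r = 0.402. R' = ρL'/A' = ρ(L/r²)/(πr²d₀²/4) = R/r⁴.
R' = 38.29 × 71.5 = 2740 Ω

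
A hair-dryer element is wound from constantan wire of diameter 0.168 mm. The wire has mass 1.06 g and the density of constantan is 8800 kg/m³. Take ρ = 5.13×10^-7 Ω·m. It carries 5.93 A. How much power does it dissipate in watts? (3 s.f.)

4420 W

A = π(d/2)² = π(8.4000e-05 m)² = 2.2167e-08 m²
L = m/(density·A) = 0.00106/(8800×2.2167e-08) = 5.434 m
R = ρL/A = (5.13×10^-7)(5.434)/(2.2167e-08) = 125.8 Ω
P = I²R = (5.93)² × 125.8 = 4420 W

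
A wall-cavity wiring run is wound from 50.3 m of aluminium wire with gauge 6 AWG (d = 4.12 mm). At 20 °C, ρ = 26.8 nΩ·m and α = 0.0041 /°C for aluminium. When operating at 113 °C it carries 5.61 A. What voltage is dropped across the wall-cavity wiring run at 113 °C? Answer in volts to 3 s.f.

0.784 V

ρ = 26.8 nΩ·m = 2.68×10^-8 Ω·m
A = π(4.12/2 mm)² = π(2.0600e-03 m)² = 1.333e-05 m²
R₍20₎ = ρL/A = (2.68×10^-8)(50.3)/(1.333e-05) = 0.1011 Ω
R₍113₎ = R₍20₎(1 + αΔT) = 0.1011 × (1 + 0.0041×93) = 0.1397 Ω
V = IR = 5.61 × 0.1397 = 0.784 V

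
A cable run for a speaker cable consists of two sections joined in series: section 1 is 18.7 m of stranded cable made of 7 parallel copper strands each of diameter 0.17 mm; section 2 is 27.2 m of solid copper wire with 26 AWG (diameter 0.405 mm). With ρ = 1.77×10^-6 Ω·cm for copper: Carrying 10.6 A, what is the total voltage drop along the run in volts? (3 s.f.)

61.7 V

ρ = 1.77×10^-6 Ω·cm = 1.77×10^-8 Ω·m
Section 1: A_strand = π(8.5000e-05)² = 2.270e-08 m²; R₁ = ρL/(N·A_s) = (1.77×10^-8)(18.7)/(7×2.270e-08) = 2.083 Ω
Section 2: A = π(0.405/2 mm)² = π(2.0250e-04 m)² = 1.288e-07 m²
R₂ = (1.77×10^-8)(27.2)/(1.288e-07) = 3.737 Ω
R = R₁ + R₂ = 5.82 Ω
V = IR = 10.6 × 5.82 = 61.7 V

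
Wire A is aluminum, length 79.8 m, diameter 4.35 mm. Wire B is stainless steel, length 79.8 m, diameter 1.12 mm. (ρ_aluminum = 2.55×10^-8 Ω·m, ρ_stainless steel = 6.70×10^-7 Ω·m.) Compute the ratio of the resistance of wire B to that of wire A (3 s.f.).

R ∝ ρL/d², so R_B/R_A = (ρ_B/ρ_A) × (d_A/d_B)²
= (6.70×10^-7/2.55×10^-8) × (4.35/1.12)² = 396

396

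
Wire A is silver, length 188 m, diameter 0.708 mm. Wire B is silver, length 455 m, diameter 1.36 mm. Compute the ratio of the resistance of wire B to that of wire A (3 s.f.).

R ∝ ρL/d², so R_B/R_A = (L_B/L_A) × (d_A/d_B)²
= (455/188) × (0.708/1.36)² = 0.656

0.656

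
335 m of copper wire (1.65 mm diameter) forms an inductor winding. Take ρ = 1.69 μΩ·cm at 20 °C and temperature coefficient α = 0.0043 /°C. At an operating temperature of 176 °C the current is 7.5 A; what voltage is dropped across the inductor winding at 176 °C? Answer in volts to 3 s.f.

ρ = 1.69 μΩ·cm = 1.69×10^-8 Ω·m
A = π(d/2)² = π(8.2500e-04 m)² = 2.138e-06 m²
R₍20₎ = ρL/A = (1.69×10^-8)(335)/(2.138e-06) = 2.648 Ω
R₍176₎ = R₍20₎(1 + αΔT) = 2.648 × (1 + 0.0043×156) = 4.424 Ω
V = IR = 7.5 × 4.424 = 33.2 V

33.2 V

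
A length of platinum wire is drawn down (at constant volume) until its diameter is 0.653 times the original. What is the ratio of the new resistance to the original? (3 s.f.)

Volume constant ⇒ L' = L/r² with r = 0.653. R' = ρL'/A' = ρ(L/r²)/(πr²d₀²/4) = R/r⁴.
Factor = 5.50

5.50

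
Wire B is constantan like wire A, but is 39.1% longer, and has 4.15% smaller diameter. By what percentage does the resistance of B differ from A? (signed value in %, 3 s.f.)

R ∝ L/d², so R_B/R_A = (1 + 39.1/100) × (1 − 4.15/100)⁻²
= 1.391 × 1.089 = 1.514
(R_B − R_A)/R_A = 1.514 − 1 = 51.4%

51.4%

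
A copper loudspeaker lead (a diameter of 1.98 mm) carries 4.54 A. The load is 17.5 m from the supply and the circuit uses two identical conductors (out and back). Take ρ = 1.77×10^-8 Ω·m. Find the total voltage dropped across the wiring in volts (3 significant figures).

A = π(d/2)² = π(9.9000e-04 m)² = 3.079e-06 m²
Total conductor length (both ways) L = 2 × 17.5 = 35 m
R = ρL/A = (1.77×10^-8)(35)/(3.079e-06) = 0.2012 Ω
V = IR = 4.54 × 0.2012 = 0.913 V

0.913 V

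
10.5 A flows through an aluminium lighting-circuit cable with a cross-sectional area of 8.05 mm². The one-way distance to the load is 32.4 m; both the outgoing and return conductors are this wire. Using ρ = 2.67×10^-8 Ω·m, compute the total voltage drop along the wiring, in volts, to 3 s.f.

2.26 V

A = 8.05 mm² = 8.050e-06 m²
Total conductor length (both ways) L = 2 × 32.4 = 64.8 m
R = ρL/A = (2.67×10^-8)(64.8)/(8.050e-06) = 0.2149 Ω
V = IR = 10.5 × 0.2149 = 2.26 V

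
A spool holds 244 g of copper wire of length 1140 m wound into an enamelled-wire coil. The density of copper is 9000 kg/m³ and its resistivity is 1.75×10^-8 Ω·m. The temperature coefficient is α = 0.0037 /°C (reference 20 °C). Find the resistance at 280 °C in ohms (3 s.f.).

A = m/(density·L) = 0.244/(9000×1140) = 2.3782e-08 m²
R = ρL/A = (1.75×10^-8)(1140)/(2.3782e-08) = 838.9 Ω
R(280 °C) = 838.9 × (1 + 0.0037×260) = 1650 Ω

1650 Ω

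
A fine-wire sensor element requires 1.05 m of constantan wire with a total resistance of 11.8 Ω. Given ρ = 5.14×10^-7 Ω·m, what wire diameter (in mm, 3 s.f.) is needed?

0.241 mm

A = ρL/R = (5.14×10^-7)(1.05)/(11.8) = 4.574e-08 m²
d = 2√(A/π) = 2.413e-04 m = 0.241 mm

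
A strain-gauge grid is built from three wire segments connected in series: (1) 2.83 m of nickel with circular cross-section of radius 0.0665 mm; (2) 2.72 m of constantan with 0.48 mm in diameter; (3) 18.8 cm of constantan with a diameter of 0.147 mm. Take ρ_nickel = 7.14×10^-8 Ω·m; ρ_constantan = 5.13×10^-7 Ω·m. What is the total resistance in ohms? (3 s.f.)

27.9 Ω

Seg 1: A = πr² = π(6.6500e-05 m)² = 1.389e-08 m²
R_1 = (7.14×10^-8)(2.83)/(1.389e-08) = 14.54 Ω
Seg 2: A = π(d/2)² = π(2.4000e-04 m)² = 1.810e-07 m²
R_2 = (5.13×10^-7)(2.72)/(1.810e-07) = 7.711 Ω
Seg 3: A = π(d/2)² = π(7.3500e-05 m)² = 1.697e-08 m²
R_3 = (5.13×10^-7)(0.188)/(1.697e-08) = 5.683 Ω
R_total = R_1 + R_2 + R_3 = 27.9 Ω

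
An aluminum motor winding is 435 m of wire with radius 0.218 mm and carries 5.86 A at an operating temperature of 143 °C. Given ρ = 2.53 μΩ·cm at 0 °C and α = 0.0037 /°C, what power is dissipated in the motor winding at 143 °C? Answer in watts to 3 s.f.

ρ = 2.53 μΩ·cm = 2.53×10^-8 Ω·m
A = πr² = π(2.1800e-04 m)² = 1.493e-07 m²
R₍0₎ = ρL/A = (2.53×10^-8)(435)/(1.493e-07) = 73.71 Ω
R₍143₎ = R₍0₎(1 + αΔT) = 73.71 × (1 + 0.0037×143) = 112.7 Ω
P = I²R = (5.86)² × 112.7 = 3870 W

3870 W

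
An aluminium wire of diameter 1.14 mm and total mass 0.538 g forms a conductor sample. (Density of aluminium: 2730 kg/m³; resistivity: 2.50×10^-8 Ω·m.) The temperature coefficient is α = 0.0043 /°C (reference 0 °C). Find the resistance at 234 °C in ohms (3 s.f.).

0.00949 Ω

A = π(d/2)² = π(5.7000e-04 m)² = 1.0207e-06 m²
L = m/(density·A) = 5.380×10^-4/(2730×1.0207e-06) = 0.1931 m
R = ρL/A = (2.50×10^-8)(0.1931)/(1.0207e-06) = 0.004729 Ω
R(234 °C) = 0.004729 × (1 + 0.0043×234) = 0.00949 Ω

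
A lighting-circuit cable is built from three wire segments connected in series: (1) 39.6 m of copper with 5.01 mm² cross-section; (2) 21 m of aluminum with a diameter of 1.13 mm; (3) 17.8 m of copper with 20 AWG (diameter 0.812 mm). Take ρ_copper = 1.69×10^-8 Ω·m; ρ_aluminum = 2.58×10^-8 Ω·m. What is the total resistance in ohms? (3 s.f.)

Seg 1: A = 5.01 mm² = 5.010e-06 m²
R_1 = (1.69×10^-8)(39.6)/(5.010e-06) = 0.1336 Ω
Seg 2: A = π(d/2)² = π(5.6500e-04 m)² = 1.003e-06 m²
R_2 = (2.58×10^-8)(21)/(1.003e-06) = 0.5402 Ω
Seg 3: A = π(0.812/2 mm)² = π(4.0600e-04 m)² = 5.178e-07 m²
R_3 = (1.69×10^-8)(17.8)/(5.178e-07) = 0.5809 Ω
R_total = R_1 + R_2 + R_3 = 1.25 Ω

1.25 Ω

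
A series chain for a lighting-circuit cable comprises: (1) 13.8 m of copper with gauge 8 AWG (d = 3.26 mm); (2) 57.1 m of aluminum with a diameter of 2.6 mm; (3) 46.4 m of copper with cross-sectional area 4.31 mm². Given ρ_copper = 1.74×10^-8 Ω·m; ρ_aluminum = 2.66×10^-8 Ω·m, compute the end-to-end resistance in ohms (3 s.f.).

Seg 1: A = π(3.26/2 mm)² = π(1.6300e-03 m)² = 8.347e-06 m²
R_1 = (1.74×10^-8)(13.8)/(8.347e-06) = 0.02877 Ω
Seg 2: A = π(d/2)² = π(1.3000e-03 m)² = 5.309e-06 m²
R_2 = (2.66×10^-8)(57.1)/(5.309e-06) = 0.2861 Ω
Seg 3: A = 4.31 mm² = 4.310e-06 m²
R_3 = (1.74×10^-8)(46.4)/(4.310e-06) = 0.1873 Ω
R_total = R_1 + R_2 + R_3 = 0.502 Ω

0.502 Ω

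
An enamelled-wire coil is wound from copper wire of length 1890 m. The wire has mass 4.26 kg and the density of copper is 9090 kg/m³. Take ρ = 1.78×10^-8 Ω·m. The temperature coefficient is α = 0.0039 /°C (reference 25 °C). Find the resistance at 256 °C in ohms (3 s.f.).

A = m/(density·L) = 4.26/(9090×1890) = 2.4796e-07 m²
R = ρL/A = (1.78×10^-8)(1890)/(2.4796e-07) = 135.7 Ω
R(256 °C) = 135.7 × (1 + 0.0039×231) = 258 Ω

258 Ω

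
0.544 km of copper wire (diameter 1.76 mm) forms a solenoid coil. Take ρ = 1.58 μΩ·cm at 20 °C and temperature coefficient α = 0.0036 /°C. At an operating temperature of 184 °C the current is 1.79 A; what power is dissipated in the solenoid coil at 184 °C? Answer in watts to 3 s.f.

ρ = 1.58 μΩ·cm = 1.58×10^-8 Ω·m
A = π(d/2)² = π(8.8000e-04 m)² = 2.433e-06 m²
R₍20₎ = ρL/A = (1.58×10^-8)(544)/(2.433e-06) = 3.533 Ω
R₍184₎ = R₍20₎(1 + αΔT) = 3.533 × (1 + 0.0036×164) = 5.619 Ω
P = I²R = (1.79)² × 5.619 = 18.0 W

18.0 W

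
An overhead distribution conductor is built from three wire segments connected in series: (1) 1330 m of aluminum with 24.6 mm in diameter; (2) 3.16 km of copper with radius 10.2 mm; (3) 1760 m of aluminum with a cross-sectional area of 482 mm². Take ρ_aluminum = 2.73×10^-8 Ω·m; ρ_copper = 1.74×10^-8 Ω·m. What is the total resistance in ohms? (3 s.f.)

Seg 1: A = π(d/2)² = π(1.2300e-02 m)² = 4.753e-04 m²
R_1 = (2.73×10^-8)(1330)/(4.753e-04) = 0.07639 Ω
Seg 2: A = πr² = π(1.0200e-02 m)² = 3.269e-04 m²
R_2 = (1.74×10^-8)(3160)/(3.269e-04) = 0.1682 Ω
Seg 3: A = 482 mm² = 4.820e-04 m²
R_3 = (2.73×10^-8)(1760)/(4.820e-04) = 0.09968 Ω
R_total = R_1 + R_2 + R_3 = 0.344 Ω

0.344 Ω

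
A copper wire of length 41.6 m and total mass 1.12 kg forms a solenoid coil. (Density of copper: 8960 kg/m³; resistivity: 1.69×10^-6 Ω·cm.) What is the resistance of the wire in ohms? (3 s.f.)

ρ = 1.69×10^-6 Ω·cm = 1.69×10^-8 Ω·m
A = m/(density·L) = 1.12/(8960×41.6) = 3.0048e-06 m²
R = ρL/A = (1.69×10^-8)(41.6)/(3.0048e-06) = 0.234 Ω

0.234 Ω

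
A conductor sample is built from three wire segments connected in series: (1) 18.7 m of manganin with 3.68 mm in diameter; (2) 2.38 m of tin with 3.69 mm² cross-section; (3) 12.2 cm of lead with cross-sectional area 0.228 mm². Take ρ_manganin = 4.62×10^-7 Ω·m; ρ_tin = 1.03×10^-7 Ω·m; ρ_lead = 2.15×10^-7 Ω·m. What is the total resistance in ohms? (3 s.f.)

Seg 1: A = π(d/2)² = π(1.8400e-03 m)² = 1.064e-05 m²
R_1 = (4.62×10^-7)(18.7)/(1.064e-05) = 0.8123 Ω
Seg 2: A = 3.69 mm² = 3.690e-06 m²
R_2 = (1.03×10^-7)(2.38)/(3.690e-06) = 0.06643 Ω
Seg 3: A = 0.228 mm² = 2.280e-07 m²
R_3 = (2.15×10^-7)(0.122)/(2.280e-07) = 0.115 Ω
R_total = R_1 + R_2 + R_3 = 0.994 Ω

0.994 Ω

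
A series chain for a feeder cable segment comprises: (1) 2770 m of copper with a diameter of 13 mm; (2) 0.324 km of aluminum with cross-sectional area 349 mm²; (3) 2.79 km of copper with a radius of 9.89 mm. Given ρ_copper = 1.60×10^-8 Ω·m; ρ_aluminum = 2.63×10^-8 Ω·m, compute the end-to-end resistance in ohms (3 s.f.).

Seg 1: A = π(d/2)² = π(6.5000e-03 m)² = 1.327e-04 m²
R_1 = (1.60×10^-8)(2770)/(1.327e-04) = 0.3339 Ω
Seg 2: A = 349 mm² = 3.490e-04 m²
R_2 = (2.63×10^-8)(324)/(3.490e-04) = 0.02442 Ω
Seg 3: A = πr² = π(9.8900e-03 m)² = 3.073e-04 m²
R_3 = (1.60×10^-8)(2790)/(3.073e-04) = 0.1453 Ω
R_total = R_1 + R_2 + R_3 = 0.504 Ω

0.504 Ω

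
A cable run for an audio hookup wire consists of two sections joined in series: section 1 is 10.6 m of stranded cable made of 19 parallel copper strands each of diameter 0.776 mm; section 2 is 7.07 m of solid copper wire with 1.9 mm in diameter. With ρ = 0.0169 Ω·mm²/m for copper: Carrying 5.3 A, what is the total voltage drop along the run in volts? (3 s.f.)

ρ = 0.0169 Ω·mm²/m = 1.69×10^-8 Ω·m
Section 1: A_strand = π(3.8800e-04)² = 4.729e-07 m²; R₁ = ρL/(N·A_s) = (1.69×10^-8)(10.6)/(19×4.729e-07) = 0.01994 Ω
Section 2: A = π(d/2)² = π(9.5000e-04 m)² = 2.835e-06 m²
R₂ = (1.69×10^-8)(7.07)/(2.835e-06) = 0.04214 Ω
R = R₁ + R₂ = 0.06208 Ω
V = IR = 5.3 × 0.06208 = 0.329 V

0.329 V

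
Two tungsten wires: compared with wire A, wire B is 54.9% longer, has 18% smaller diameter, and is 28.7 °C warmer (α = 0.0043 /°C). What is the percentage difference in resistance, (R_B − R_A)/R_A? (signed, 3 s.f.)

R ∝ ρL/d² with ρ ∝ (1+αΔT), so R_B/R_A = (1 + 54.9/100) × (1 − 18/100)⁻² × (1 + 0.0043×28.7)
= 1.549 × 1.487 × 1.123 = 2.588
(R_B − R_A)/R_A = 2.588 − 1 = 159%

159%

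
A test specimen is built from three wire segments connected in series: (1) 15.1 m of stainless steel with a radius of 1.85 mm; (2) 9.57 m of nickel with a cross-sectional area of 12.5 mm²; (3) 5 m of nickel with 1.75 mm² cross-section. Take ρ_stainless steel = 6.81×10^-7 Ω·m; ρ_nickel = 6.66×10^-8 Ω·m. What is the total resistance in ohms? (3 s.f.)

Seg 1: A = πr² = π(1.8500e-03 m)² = 1.075e-05 m²
R_1 = (6.81×10^-7)(15.1)/(1.075e-05) = 0.9564 Ω
Seg 2: A = 12.5 mm² = 1.250e-05 m²
R_2 = (6.66×10^-8)(9.57)/(1.250e-05) = 0.05099 Ω
Seg 3: A = 1.75 mm² = 1.750e-06 m²
R_3 = (6.66×10^-8)(5)/(1.750e-06) = 0.1903 Ω
R_total = R_1 + R_2 + R_3 = 1.20 Ω

1.20 Ω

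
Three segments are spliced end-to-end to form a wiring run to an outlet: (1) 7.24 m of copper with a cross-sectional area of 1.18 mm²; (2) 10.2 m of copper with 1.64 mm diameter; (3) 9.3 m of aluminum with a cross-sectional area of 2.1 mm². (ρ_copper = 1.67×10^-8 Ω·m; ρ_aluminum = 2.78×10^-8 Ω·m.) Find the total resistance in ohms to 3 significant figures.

Seg 1: A = 1.18 mm² = 1.180e-06 m²
R_1 = (1.67×10^-8)(7.24)/(1.180e-06) = 0.1025 Ω
Seg 2: A = π(d/2)² = π(8.2000e-04 m)² = 2.112e-06 m²
R_2 = (1.67×10^-8)(10.2)/(2.112e-06) = 0.08064 Ω
Seg 3: A = 2.1 mm² = 2.100e-06 m²
R_3 = (2.78×10^-8)(9.3)/(2.100e-06) = 0.1231 Ω
R_total = R_1 + R_2 + R_3 = 0.306 Ω

0.306 Ω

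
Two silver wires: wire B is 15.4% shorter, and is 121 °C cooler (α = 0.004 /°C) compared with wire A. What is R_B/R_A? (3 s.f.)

0.437

R ∝ ρL/d² with ρ ∝ (1+αΔT), so R_B/R_A = (1 − 15.4/100) × (1 − 0.004×121)
= 0.846 × 0.516 = 0.437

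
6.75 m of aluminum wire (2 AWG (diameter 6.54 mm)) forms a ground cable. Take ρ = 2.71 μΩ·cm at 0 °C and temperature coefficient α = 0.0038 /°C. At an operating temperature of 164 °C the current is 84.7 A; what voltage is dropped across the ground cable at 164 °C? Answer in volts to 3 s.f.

0.749 V

ρ = 2.71 μΩ·cm = 2.71×10^-8 Ω·m
A = π(6.54/2 mm)² = π(3.2700e-03 m)² = 3.359e-05 m²
R₍0₎ = ρL/A = (2.71×10^-8)(6.75)/(3.359e-05) = 0.005445 Ω
R₍164₎ = R₍0₎(1 + αΔT) = 0.005445 × (1 + 0.0038×164) = 0.008839 Ω
V = IR = 84.7 × 0.008839 = 0.749 V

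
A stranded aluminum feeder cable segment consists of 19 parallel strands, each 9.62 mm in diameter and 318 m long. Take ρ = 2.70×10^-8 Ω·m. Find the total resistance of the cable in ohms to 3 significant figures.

0.00622 Ω

A_strand = π(4.8100e-03 m)² = 7.268e-05 m²
R_strand = ρL/A = (2.70×10^-8)(318)/(7.268e-05) = 0.1181 Ω
R_total = R_strand/N = 0.1181/19 = 0.00622 Ω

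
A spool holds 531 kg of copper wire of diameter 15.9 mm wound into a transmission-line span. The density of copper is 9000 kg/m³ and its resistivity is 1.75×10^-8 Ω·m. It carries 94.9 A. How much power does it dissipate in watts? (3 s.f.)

A = π(d/2)² = π(7.9500e-03 m)² = 1.9856e-04 m²
L = m/(density·A) = 531/(9000×1.9856e-04) = 297.1 m
R = ρL/A = (1.75×10^-8)(297.1)/(1.9856e-04) = 0.02619 Ω
P = I²R = (94.9)² × 0.02619 = 236 W

236 W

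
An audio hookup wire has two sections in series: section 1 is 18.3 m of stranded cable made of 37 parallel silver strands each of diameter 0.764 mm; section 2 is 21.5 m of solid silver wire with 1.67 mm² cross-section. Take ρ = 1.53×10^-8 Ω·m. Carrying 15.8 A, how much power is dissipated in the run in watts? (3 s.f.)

Section 1: A_strand = π(3.8200e-04)² = 4.584e-07 m²; R₁ = ρL/(N·A_s) = (1.53×10^-8)(18.3)/(37×4.584e-07) = 0.01651 Ω
Section 2: A = 1.67 mm² = 1.670e-06 m²
R₂ = (1.53×10^-8)(21.5)/(1.670e-06) = 0.197 Ω
R = R₁ + R₂ = 0.2135 Ω
P = I²R = (15.8)² × 0.2135 = 53.3 W

53.3 W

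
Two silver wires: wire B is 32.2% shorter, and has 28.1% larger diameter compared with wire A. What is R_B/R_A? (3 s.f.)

R ∝ L/d², so R_B/R_A = (1 − 32.2/100) × (1 + 28.1/100)⁻²
= 0.678 × 0.6094 = 0.413

0.413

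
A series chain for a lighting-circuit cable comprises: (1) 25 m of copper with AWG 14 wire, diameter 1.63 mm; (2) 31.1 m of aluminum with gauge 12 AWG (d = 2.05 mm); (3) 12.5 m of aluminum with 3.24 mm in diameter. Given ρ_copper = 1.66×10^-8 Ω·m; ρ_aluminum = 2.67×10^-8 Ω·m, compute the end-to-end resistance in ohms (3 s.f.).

0.491 Ω

Seg 1: A = π(1.63/2 mm)² = π(8.1500e-04 m)² = 2.087e-06 m²
R_1 = (1.66×10^-8)(25)/(2.087e-06) = 0.1989 Ω
Seg 2: A = π(2.05/2 mm)² = π(1.0250e-03 m)² = 3.301e-06 m²
R_2 = (2.67×10^-8)(31.1)/(3.301e-06) = 0.2516 Ω
Seg 3: A = π(d/2)² = π(1.6200e-03 m)² = 8.245e-06 m²
R_3 = (2.67×10^-8)(12.5)/(8.245e-06) = 0.04048 Ω
R_total = R_1 + R_2 + R_3 = 0.491 Ω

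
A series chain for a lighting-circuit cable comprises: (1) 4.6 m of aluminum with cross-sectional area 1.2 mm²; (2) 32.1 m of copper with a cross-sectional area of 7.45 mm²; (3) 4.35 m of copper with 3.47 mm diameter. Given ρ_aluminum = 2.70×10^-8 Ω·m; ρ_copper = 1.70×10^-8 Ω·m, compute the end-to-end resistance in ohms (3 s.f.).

0.185 Ω

Seg 1: A = 1.2 mm² = 1.200e-06 m²
R_1 = (2.70×10^-8)(4.6)/(1.200e-06) = 0.1035 Ω
Seg 2: A = 7.45 mm² = 7.450e-06 m²
R_2 = (1.70×10^-8)(32.1)/(7.450e-06) = 0.07325 Ω
Seg 3: A = π(d/2)² = π(1.7350e-03 m)² = 9.457e-06 m²
R_3 = (1.70×10^-8)(4.35)/(9.457e-06) = 0.00782 Ω
R_total = R_1 + R_2 + R_3 = 0.185 Ω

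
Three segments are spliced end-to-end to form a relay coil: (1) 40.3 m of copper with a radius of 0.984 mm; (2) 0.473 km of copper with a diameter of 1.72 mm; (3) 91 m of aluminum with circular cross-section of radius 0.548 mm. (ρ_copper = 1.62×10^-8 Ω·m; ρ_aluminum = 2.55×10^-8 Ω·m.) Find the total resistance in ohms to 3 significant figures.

Seg 1: A = πr² = π(9.8400e-04 m)² = 3.042e-06 m²
R_1 = (1.62×10^-8)(40.3)/(3.042e-06) = 0.2146 Ω
Seg 2: A = π(d/2)² = π(8.6000e-04 m)² = 2.324e-06 m²
R_2 = (1.62×10^-8)(473)/(2.324e-06) = 3.298 Ω
Seg 3: A = πr² = π(5.4800e-04 m)² = 9.434e-07 m²
R_3 = (2.55×10^-8)(91)/(9.434e-07) = 2.46 Ω
R_total = R_1 + R_2 + R_3 = 5.97 Ω

5.97 Ω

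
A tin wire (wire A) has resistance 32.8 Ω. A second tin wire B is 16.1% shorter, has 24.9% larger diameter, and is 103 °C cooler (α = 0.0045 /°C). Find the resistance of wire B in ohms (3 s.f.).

R ∝ ρL/d² with ρ ∝ (1+αΔT), so R_B/R_A = (1 − 16.1/100) × (1 + 24.9/100)⁻² × (1 − 0.0045×103)
= 0.839 × 0.641 × 0.5365 = 0.2885
R_B = 0.2885 × 32.8 = 9.46 Ω

9.46 Ω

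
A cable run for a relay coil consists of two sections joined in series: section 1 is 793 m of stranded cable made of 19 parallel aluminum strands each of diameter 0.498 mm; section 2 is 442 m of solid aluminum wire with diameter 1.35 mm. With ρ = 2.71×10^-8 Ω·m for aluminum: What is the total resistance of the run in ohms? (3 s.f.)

Section 1: A_strand = π(2.4900e-04)² = 1.948e-07 m²; R₁ = ρL/(N·A_s) = (2.71×10^-8)(793)/(19×1.948e-07) = 5.807 Ω
Section 2: A = π(d/2)² = π(6.7500e-04 m)² = 1.431e-06 m²
R₂ = (2.71×10^-8)(442)/(1.431e-06) = 8.368 Ω
R = R₁ + R₂ = 14.2 Ω

14.2 Ω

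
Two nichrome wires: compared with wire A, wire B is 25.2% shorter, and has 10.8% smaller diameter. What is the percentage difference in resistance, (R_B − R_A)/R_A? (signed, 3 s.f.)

-5.99%

R ∝ L/d², so R_B/R_A = (1 − 25.2/100) × (1 − 10.8/100)⁻²
= 0.748 × 1.257 = 0.9401
(R_B − R_A)/R_A = 0.9401 − 1 = -5.99%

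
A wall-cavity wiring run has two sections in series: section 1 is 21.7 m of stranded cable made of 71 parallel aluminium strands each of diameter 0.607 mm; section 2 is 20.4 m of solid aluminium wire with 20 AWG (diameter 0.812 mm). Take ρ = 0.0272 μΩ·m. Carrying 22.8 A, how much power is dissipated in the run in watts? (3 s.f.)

ρ = 0.0272 μΩ·m = 2.72×10^-8 Ω·m
Section 1: A_strand = π(3.0350e-04)² = 2.894e-07 m²; R₁ = ρL/(N·A_s) = (2.72×10^-8)(21.7)/(71×2.894e-07) = 0.02873 Ω
Section 2: A = π(0.812/2 mm)² = π(4.0600e-04 m)² = 5.178e-07 m²
R₂ = (2.72×10^-8)(20.4)/(5.178e-07) = 1.072 Ω
R = R₁ + R₂ = 1.1 Ω
P = I²R = (22.8)² × 1.1 = 572 W

572 W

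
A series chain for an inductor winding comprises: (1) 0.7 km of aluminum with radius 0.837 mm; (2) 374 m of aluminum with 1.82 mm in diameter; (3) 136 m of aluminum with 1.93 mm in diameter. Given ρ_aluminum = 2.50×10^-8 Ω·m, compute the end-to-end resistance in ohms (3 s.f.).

12.7 Ω

Seg 1: A = πr² = π(8.3700e-04 m)² = 2.201e-06 m²
R_1 = (2.50×10^-8)(700)/(2.201e-06) = 7.951 Ω
Seg 2: A = π(d/2)² = π(9.1000e-04 m)² = 2.602e-06 m²
R_2 = (2.50×10^-8)(374)/(2.602e-06) = 3.594 Ω
Seg 3: A = π(d/2)² = π(9.6500e-04 m)² = 2.926e-06 m²
R_3 = (2.50×10^-8)(136)/(2.926e-06) = 1.162 Ω
R_total = R_1 + R_2 + R_3 = 12.7 Ω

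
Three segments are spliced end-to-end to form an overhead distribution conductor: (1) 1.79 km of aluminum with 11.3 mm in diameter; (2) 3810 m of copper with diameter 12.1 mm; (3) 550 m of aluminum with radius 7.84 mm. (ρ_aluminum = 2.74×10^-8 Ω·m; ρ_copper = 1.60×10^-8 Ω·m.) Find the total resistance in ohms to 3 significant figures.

Seg 1: A = π(d/2)² = π(5.6500e-03 m)² = 1.003e-04 m²
R_1 = (2.74×10^-8)(1790)/(1.003e-04) = 0.4891 Ω
Seg 2: A = π(d/2)² = π(6.0500e-03 m)² = 1.150e-04 m²
R_2 = (1.60×10^-8)(3810)/(1.150e-04) = 0.5301 Ω
Seg 3: A = πr² = π(7.8400e-03 m)² = 1.931e-04 m²
R_3 = (2.74×10^-8)(550)/(1.931e-04) = 0.07804 Ω
R_total = R_1 + R_2 + R_3 = 1.10 Ω

1.10 Ω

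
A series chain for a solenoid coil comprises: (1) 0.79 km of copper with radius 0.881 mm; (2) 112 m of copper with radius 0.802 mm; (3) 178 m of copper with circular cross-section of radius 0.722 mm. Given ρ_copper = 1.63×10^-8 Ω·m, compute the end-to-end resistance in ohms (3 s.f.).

7.96 Ω

Seg 1: A = πr² = π(8.8100e-04 m)² = 2.438e-06 m²
R_1 = (1.63×10^-8)(790)/(2.438e-06) = 5.281 Ω
Seg 2: A = πr² = π(8.0200e-04 m)² = 2.021e-06 m²
R_2 = (1.63×10^-8)(112)/(2.021e-06) = 0.9035 Ω
Seg 3: A = πr² = π(7.2200e-04 m)² = 1.638e-06 m²
R_3 = (1.63×10^-8)(178)/(1.638e-06) = 1.772 Ω
R_total = R_1 + R_2 + R_3 = 7.96 Ω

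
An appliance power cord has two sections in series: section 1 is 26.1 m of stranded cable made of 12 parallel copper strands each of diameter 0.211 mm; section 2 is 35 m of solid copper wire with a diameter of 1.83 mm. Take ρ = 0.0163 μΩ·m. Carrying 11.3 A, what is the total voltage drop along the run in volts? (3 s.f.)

13.9 V

ρ = 0.0163 μΩ·m = 1.63×10^-8 Ω·m
Section 1: A_strand = π(1.0550e-04)² = 3.497e-08 m²; R₁ = ρL/(N·A_s) = (1.63×10^-8)(26.1)/(12×3.497e-08) = 1.014 Ω
Section 2: A = π(d/2)² = π(9.1500e-04 m)² = 2.630e-06 m²
R₂ = (1.63×10^-8)(35)/(2.630e-06) = 0.2169 Ω
R = R₁ + R₂ = 1.231 Ω
V = IR = 11.3 × 1.231 = 13.9 V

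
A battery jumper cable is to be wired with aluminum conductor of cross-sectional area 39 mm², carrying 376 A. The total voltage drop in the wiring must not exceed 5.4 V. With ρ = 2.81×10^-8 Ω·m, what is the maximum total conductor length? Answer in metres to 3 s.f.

A = 39 mm² = 3.900e-05 m²
L_max = V_max·A/(1·ρI) = (5.4)(3.900e-05)/(2.81×10^-8×376) = 19.9 m

19.9 m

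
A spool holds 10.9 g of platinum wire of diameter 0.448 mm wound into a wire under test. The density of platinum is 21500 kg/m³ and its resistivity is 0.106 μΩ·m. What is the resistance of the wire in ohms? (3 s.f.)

2.16 Ω

ρ = 0.106 μΩ·m = 1.06×10^-7 Ω·m
A = π(d/2)² = π(2.2400e-04 m)² = 1.5763e-07 m²
L = m/(density·A) = 0.0109/(21500×1.5763e-07) = 3.216 m
R = ρL/A = (1.06×10^-7)(3.216)/(1.5763e-07) = 2.16 Ω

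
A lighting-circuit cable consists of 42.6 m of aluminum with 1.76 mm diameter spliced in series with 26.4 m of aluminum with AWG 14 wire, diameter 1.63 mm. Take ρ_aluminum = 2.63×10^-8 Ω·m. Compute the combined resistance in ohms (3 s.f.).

Segment 1: A = π(d/2)² = π(8.8000e-04 m)² = 2.433e-06 m²
R₁ = ρL/A = (2.63×10^-8)(42.6)/(2.433e-06) = 0.4605 Ω
Segment 2: A = π(1.63/2 mm)² = π(8.1500e-04 m)² = 2.087e-06 m²
R₂ = (2.63×10^-8)(26.4)/(2.087e-06) = 0.3327 Ω
R = R₁ + R₂ = 0.793 Ω

0.793 Ω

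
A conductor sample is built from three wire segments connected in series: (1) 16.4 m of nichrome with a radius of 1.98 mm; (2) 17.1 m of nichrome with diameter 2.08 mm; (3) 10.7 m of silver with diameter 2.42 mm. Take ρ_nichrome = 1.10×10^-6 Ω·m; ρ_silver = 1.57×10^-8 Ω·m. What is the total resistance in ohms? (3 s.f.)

7.04 Ω

Seg 1: A = πr² = π(1.9800e-03 m)² = 1.232e-05 m²
R_1 = (1.10×10^-6)(16.4)/(1.232e-05) = 1.465 Ω
Seg 2: A = π(d/2)² = π(1.0400e-03 m)² = 3.398e-06 m²
R_2 = (1.10×10^-6)(17.1)/(3.398e-06) = 5.536 Ω
Seg 3: A = π(d/2)² = π(1.2100e-03 m)² = 4.600e-06 m²
R_3 = (1.57×10^-8)(10.7)/(4.600e-06) = 0.03652 Ω
R_total = R_1 + R_2 + R_3 = 7.04 Ω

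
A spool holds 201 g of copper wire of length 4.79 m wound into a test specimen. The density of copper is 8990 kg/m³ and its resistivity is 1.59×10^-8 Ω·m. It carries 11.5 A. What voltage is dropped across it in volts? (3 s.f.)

0.188 V

A = m/(density·L) = 0.201/(8990×4.79) = 4.6677e-06 m²
R = ρL/A = (1.59×10^-8)(4.79)/(4.6677e-06) = 0.01632 Ω
V = IR = 11.5 × 0.01632 = 0.188 V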